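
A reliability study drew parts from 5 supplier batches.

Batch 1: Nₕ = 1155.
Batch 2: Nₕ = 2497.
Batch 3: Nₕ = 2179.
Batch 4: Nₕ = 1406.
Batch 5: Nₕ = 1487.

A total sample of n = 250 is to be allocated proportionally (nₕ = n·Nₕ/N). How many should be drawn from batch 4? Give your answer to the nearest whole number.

40

Share of batch 4 = 1406/8724 = 0.16116.
Allocate 250 × 0.16116 = 40.291... → 40.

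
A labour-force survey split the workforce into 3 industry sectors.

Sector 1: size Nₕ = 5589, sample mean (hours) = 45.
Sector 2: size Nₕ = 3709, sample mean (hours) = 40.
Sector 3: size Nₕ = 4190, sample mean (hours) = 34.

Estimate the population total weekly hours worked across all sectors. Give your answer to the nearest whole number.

542325

1: 5589·45 = 251505
2: 3709·40 = 148360
3: 4190·34 = 142460
τ̂ = Σ Nₕx̄ₕ = 542325.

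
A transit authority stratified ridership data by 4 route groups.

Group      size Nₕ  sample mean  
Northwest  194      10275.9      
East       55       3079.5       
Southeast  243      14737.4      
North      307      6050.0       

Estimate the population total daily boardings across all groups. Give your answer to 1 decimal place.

Estimate total by summing Nₕ·x̄ₕ over strata.
194·10275.9 + 55·3079.5 + 243·14737.4 + 307·6050.0 = 1993524.6 + 169372.5 + 3581188.2 + 1857350 = 7601435.3.

7601435.3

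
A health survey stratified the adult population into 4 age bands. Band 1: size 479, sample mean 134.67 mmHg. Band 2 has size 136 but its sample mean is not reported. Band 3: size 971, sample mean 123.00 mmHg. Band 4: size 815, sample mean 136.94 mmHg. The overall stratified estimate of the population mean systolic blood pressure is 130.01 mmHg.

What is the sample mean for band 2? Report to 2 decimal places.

122.12

Σ Nₕx̄ₕ = N·μ, so 136·x̄_2 = 2401·130.01 − (479·134.67 + 971·123.00 + 815·136.94).
= 312154.01 − 295546.03 = 16607.98.
x̄_2 = 16607.98 / 136 = 122.1175 → 122.12.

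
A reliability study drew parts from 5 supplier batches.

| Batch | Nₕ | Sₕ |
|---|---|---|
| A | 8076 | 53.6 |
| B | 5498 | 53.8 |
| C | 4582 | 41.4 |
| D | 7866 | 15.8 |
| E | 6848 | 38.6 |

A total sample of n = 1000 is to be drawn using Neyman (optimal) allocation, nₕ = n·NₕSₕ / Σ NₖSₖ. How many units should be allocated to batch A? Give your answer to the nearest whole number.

Σ NₕSₕ = 8076·53.6 + 5498·53.8 + 4582·41.4 + 7866·15.8 + 6848·38.6 = 1306976.4.
Share for A: 432873.6/1306976.4 = 0.33120.
n_A = 1000 × 0.33120 = 331.202... → 331.

331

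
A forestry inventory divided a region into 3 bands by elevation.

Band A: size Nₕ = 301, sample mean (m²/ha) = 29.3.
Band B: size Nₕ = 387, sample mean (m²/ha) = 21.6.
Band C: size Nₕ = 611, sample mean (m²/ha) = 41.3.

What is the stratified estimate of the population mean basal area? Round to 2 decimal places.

N = 1299; weights Wₕ = Nₕ/N = (0.2317, 0.2979, 0.4704).
x̄_st = Σ Wₕ·x̄ₕ = 0.2317·29.3 + 0.2979·21.6 + 0.4704·41.3 ≈ 32.6503...
→ 32.65.

32.65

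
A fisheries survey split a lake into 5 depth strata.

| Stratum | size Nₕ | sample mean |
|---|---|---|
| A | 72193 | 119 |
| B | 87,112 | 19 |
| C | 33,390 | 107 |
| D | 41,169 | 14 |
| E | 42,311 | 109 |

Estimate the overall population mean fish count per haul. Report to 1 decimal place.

68.8

N = 72193 + 87112 + 33390 + 41169 + 42311 = 276175.
Weight each subgroup mean by Nₕ/N and sum.
Σ Nₕx̄ₕ = 72193·119 + 87112·19 + 33390·107 + 41169·14 + 42311·109 = 8590967 + 1655128 + 3572730 + 576366 + 4611899 = 19007090.
Divide by N: 19007090 / 276175 = 68.823... → 68.8.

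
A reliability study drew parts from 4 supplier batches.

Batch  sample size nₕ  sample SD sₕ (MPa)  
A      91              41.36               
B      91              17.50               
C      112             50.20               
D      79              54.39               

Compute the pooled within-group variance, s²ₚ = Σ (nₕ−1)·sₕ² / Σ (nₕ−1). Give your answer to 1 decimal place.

Degrees of freedom: 90 + 90 + 111 + 78 = 369.
Σ(nₕ−1)sₕ² = 90·1710.6496 + 90·306.25 + 111·2520.04 + 78·2958.2721 = 691990.6278.
s²ₚ = 691990.6278 / 369 = 1875.313... → 1875.3.

1875.3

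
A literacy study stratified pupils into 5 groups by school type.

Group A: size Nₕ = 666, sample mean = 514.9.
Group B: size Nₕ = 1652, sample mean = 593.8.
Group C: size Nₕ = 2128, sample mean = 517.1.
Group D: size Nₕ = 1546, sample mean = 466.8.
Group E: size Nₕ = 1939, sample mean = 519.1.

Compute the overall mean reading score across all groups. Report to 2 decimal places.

523.58

x̄_st = (Σ Nₕx̄ₕ) / (Σ Nₕ) = (666·514.9 + 1652·593.8 + 2128·517.1 + 1546·466.8 + 1939·519.1) / 7931
= 4152477.5 / 7931 = 523.5755... → 523.58.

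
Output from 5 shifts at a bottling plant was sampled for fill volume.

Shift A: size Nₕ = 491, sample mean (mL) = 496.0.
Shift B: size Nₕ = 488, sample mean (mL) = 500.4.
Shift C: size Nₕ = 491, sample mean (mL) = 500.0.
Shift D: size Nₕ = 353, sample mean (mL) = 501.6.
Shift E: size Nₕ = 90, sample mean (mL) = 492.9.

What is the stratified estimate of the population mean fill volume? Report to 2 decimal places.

499.04

N = 1913; weights Wₕ = Nₕ/N = (0.2567, 0.2551, 0.2567, 0.1845, 0.0470).
x̄_st = Σ Wₕ·x̄ₕ = 0.2567·496.0 + 0.2551·500.4 + 0.2567·500.0 + 0.1845·501.6 + 0.0470·492.9 ≈ 499.0366...
→ 499.04.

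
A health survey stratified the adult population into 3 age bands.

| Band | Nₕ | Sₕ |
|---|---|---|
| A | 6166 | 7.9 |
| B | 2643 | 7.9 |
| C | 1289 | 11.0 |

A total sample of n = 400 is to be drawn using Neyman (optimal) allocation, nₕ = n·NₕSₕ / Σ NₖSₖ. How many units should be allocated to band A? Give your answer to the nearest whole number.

Σ NₕSₕ = 6166·7.9 + 2643·7.9 + 1289·11.0 = 83770.1.
Share for A: 48711.4/83770.1 = 0.58149.
n_A = 400 × 0.58149 = 232.596... → 233.

233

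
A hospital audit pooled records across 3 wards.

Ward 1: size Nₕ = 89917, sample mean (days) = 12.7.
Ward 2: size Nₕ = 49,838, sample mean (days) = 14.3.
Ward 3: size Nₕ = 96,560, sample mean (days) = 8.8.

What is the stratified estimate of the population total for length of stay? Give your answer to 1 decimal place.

Population total = Σ Nₕ·x̄ₕ (each stratum's size times its mean).
89917·12.7 + 49838·14.3 + 96560·8.8 = 1141945.9 + 712683.4 + 849728 = 2704357.3.

2704357.3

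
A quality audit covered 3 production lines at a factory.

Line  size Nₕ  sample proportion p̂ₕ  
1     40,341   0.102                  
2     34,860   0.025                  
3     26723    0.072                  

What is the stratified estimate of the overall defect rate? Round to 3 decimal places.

Wₕ = Nₕ/N with N = 101924: 0.3958, 0.3420, 0.2622.
p̂_st = 0.3958·0.102 + 0.3420·0.025 + 0.2622·0.072 ≈ 0.06780... → 0.068.

0.068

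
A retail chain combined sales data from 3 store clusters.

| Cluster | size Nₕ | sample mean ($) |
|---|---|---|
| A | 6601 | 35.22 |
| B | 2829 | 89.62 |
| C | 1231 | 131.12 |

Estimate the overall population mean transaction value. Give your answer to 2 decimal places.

60.73

x̄_st = (Σ Nₕx̄ₕ) / (Σ Nₕ) = (6601·35.22 + 2829·89.62 + 1231·131.12) / 10661
= 647430.92 / 10661 = 60.7289... → 60.73.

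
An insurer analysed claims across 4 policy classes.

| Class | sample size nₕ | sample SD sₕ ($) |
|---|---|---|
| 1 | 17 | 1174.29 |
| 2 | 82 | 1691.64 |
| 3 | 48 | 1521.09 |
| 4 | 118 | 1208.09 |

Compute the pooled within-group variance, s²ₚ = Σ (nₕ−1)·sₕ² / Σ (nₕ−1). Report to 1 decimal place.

1: (17−1)·1174.29² = 16·1378957.0041 = 22063312.0656
2: (82−1)·1691.64² = 81·2861645.8896 = 231793317.0576
3: (48−1)·1521.09² = 47·2313714.7881 = 108744595.0407
4: (118−1)·1208.09² = 117·1459481.4481 = 170759329.4277
Numerator = 533360553.5916; denominator = Σ(nₕ−1) = 261.
s²ₚ = 533360553.5916/261 = 2043527.025... → 2043527.0.

2043527.0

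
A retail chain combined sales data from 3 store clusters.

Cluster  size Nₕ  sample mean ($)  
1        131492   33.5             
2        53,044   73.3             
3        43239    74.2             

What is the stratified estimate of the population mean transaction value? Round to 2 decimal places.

N = 227775; weights Wₕ = Nₕ/N = (0.5773, 0.2329, 0.1898).
x̄_st = Σ Wₕ·x̄ₕ = 0.5773·33.5 + 0.2329·73.3 + 0.1898·74.2 ≈ 50.4947...
→ 50.49.

50.49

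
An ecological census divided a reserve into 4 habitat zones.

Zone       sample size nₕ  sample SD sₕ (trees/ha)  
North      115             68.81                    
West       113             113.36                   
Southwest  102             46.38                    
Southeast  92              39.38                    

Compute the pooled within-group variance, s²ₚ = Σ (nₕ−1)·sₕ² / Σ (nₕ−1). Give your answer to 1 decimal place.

5591.9

North: (115−1)·68.81² = 114·4734.8161 = 539769.0354
West: (113−1)·113.36² = 112·12850.4896 = 1439254.8352
Southwest: (102−1)·46.38² = 101·2151.1044 = 217261.5444
Southeast: (92−1)·39.38² = 91·1550.7844 = 141121.3804
Numerator = 2337406.7954; denominator = Σ(nₕ−1) = 418.
s²ₚ = 2337406.7954/418 = 5591.882... → 5591.9.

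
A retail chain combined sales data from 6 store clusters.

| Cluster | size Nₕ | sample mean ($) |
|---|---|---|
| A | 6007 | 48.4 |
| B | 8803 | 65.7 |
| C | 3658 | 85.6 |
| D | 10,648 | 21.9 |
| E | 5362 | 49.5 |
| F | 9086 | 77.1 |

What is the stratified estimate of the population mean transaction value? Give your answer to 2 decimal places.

54.66

x̄_st = (Σ Nₕx̄ₕ) / (Σ Nₕ) = (6007·48.4 + 8803·65.7 + 3658·85.6 + 10648·21.9 + 5362·49.5 + 9086·77.1) / 43564
= 2381361.5 / 43564 = 54.6635... → 54.66.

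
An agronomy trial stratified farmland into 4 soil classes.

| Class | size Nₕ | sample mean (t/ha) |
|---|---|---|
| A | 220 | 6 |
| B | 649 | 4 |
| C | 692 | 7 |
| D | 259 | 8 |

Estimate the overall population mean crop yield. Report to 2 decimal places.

5.95

N = 220 + 649 + 692 + 259 = 1820.
The stratified mean weights each stratum mean by its population share Nₕ/N.
Σ Nₕx̄ₕ = 220·6 + 649·4 + 692·7 + 259·8 = 1320 + 2596 + 4844 + 2072 = 10832.
Divide by N: 10832 / 1820 = 5.9516... → 5.95.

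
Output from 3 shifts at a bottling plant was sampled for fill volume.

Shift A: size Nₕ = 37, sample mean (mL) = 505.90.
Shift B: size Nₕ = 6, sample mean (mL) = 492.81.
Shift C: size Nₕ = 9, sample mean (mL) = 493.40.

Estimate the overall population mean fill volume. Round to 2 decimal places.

502.23

N = 52; weights Wₕ = Nₕ/N = (0.7115, 0.1154, 0.1731).
x̄_st = Σ Wₕ·x̄ₕ = 0.7115·505.90 + 0.1154·492.81 + 0.1731·493.40 ≈ 502.2262...
→ 502.23.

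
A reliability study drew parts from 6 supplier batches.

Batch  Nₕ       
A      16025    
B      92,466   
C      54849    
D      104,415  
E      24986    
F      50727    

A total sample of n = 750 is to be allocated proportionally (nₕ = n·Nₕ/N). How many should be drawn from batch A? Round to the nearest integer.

Share of batch A = 16025/343468 = 0.04666.
Allocate 750 × 0.04666 = 34.992... → 35.

35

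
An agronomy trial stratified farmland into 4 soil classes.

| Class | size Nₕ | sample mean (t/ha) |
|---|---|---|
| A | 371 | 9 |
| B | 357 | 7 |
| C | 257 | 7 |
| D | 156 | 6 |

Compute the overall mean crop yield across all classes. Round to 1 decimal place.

7.5

N = 371 + 357 + 257 + 156 = 1141.
The stratified mean weights each stratum mean by its population share Nₕ/N.
Σ Nₕx̄ₕ = 371·9 + 357·7 + 257·7 + 156·6 = 3339 + 2499 + 1799 + 936 = 8573.
Divide by N: 8573 / 1141 = 7.514... → 7.5.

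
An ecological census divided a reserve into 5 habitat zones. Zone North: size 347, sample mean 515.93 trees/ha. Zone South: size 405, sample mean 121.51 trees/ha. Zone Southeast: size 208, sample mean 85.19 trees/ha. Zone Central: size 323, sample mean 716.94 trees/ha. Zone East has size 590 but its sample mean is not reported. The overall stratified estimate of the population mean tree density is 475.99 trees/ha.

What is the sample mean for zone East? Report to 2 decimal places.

N = 347 + 405 + 208 + 323 + 590 = 1873.
Overall total = μ·N = 475.99·1873 = 891529.27.
Subtract the known strata: 347·515.93 + 405·121.51 + 208·85.19 + 323·716.94 = 477530.4.
Remaining total for zone East: 891529.27 − 477530.4 = 413998.87.
Divide by its size: 413998.87 / 590 = 701.693 → 701.69.

701.69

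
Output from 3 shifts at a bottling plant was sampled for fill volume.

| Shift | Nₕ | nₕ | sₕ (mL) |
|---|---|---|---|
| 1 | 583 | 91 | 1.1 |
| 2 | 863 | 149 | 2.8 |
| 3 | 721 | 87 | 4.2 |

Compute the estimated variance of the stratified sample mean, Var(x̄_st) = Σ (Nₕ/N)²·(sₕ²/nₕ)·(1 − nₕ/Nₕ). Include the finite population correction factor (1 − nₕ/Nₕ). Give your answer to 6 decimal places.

N = 2167; Wₕ = Nₕ/N.
shift 1: (583/2167)²·1.1²/91·(1 − 91/583) = 0.000812194
shift 2: (863/2167)²·2.8²/149·(1 − 149/863) = 0.006904321
shift 3: (721/2167)²·4.2²/87·(1 − 87/721) = 0.019737222
Sum = 0.027453737 → 0.027454.

0.027454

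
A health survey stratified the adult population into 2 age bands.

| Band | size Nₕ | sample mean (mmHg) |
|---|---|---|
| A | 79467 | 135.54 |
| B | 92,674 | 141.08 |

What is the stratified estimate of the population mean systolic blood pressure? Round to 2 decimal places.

138.52

x̄_st = (Σ Nₕx̄ₕ) / (Σ Nₕ) = (79467·135.54 + 92674·141.08) / 172141
= 23845405.1 / 172141 = 138.5225... → 138.52.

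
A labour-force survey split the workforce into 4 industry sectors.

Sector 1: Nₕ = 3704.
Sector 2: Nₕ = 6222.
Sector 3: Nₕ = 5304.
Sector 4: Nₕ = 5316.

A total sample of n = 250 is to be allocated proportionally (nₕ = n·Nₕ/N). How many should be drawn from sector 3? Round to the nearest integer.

65

Share of sector 3 = 5304/20546 = 0.25815.
Allocate 250 × 0.25815 = 64.538... → 65.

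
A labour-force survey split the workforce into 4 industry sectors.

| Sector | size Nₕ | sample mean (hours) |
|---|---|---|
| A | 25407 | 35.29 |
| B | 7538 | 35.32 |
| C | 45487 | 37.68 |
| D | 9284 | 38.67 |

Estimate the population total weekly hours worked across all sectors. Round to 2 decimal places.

3235817.63

A: 25407·35.29 = 896613.03
B: 7538·35.32 = 266242.16
C: 45487·37.68 = 1713950.16
D: 9284·38.67 = 359012.28
τ̂ = Σ Nₕx̄ₕ = 3235817.63.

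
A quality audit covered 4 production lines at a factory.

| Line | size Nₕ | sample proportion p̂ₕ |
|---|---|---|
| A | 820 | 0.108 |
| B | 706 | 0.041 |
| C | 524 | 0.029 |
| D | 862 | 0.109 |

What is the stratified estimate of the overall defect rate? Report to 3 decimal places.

N = 820 + 706 + 524 + 862 = 2912.
Overall proportion = Σ (Nₕ/N)·p̂ₕ.
Σ Nₕp̂ₕ = 88.56 + 28.946 + 15.196 + 93.958 = 226.66.
226.66 / 2912 = 0.07784... → 0.078.

0.078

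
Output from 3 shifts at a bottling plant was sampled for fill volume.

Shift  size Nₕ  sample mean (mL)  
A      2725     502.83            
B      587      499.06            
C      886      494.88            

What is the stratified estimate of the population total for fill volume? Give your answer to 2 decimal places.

2101623.65

A: 2725·502.83 = 1370211.75
B: 587·499.06 = 292948.22
C: 886·494.88 = 438463.68
τ̂ = Σ Nₕx̄ₕ = 2101623.65.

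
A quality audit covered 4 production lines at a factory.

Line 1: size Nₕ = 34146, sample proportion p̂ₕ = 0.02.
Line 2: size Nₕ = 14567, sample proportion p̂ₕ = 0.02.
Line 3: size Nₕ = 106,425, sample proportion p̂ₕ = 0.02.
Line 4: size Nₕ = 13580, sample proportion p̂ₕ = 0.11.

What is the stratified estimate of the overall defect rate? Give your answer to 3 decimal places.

N = 34146 + 14567 + 106425 + 13580 = 168718.
Overall proportion = Σ (Nₕ/N)·p̂ₕ.
Σ Nₕp̂ₕ = 682.92 + 291.34 + 2128.5 + 1493.8 = 4596.56.
4596.56 / 168718 = 0.02724... → 0.027.

0.027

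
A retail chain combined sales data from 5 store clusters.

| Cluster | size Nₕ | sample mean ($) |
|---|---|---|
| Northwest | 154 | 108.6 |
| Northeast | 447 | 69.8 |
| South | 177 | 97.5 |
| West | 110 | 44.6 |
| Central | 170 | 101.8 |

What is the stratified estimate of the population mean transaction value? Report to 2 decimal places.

82.60

x̄_st = (Σ Nₕx̄ₕ) / (Σ Nₕ) = (154·108.6 + 447·69.8 + 177·97.5 + 110·44.6 + 170·101.8) / 1058
= 87394.5 / 1058 = 82.6035... → 82.60.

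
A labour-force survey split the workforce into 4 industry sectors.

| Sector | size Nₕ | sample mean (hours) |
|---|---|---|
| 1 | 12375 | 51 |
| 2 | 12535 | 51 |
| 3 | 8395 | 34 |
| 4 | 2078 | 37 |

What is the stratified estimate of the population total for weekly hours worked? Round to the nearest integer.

Estimate total by summing Nₕ·x̄ₕ over strata.
12375·51 + 12535·51 + 8395·34 + 2078·37 = 631125 + 639285 + 285430 + 76886 = 1632726.

1632726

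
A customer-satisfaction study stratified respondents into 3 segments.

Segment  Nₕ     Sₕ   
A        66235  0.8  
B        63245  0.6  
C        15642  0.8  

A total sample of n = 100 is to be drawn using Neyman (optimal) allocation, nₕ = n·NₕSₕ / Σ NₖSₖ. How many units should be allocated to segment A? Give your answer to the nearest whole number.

Σ NₕSₕ = 66235·0.8 + 63245·0.6 + 15642·0.8 = 103448.6.
Share for A: 52988/103448.6 = 0.51222.
n_A = 100 × 0.51222 = 51.222... → 51.

51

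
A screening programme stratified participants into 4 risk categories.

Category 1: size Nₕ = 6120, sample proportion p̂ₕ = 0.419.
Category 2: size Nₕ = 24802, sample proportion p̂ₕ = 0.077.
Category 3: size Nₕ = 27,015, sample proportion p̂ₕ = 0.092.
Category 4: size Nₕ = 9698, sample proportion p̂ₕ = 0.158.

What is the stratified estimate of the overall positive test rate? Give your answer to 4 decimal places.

N = 6120 + 24802 + 27015 + 9698 = 67635.
Overall proportion = Σ (Nₕ/N)·p̂ₕ.
Σ Nₕp̂ₕ = 2564.28 + 1909.754 + 2485.38 + 1532.284 = 8491.698.
8491.698 / 67635 = 0.125552... → 0.1256.

0.1256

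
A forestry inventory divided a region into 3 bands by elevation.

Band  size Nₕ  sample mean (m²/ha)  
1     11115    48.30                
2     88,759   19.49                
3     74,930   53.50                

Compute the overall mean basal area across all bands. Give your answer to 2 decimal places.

35.90

N = 174804; weights Wₕ = Nₕ/N = (0.0636, 0.5078, 0.4287).
x̄_st = Σ Wₕ·x̄ₕ = 0.0636·48.30 + 0.5078·19.49 + 0.4287·53.50 ≈ 35.9003...
→ 35.90.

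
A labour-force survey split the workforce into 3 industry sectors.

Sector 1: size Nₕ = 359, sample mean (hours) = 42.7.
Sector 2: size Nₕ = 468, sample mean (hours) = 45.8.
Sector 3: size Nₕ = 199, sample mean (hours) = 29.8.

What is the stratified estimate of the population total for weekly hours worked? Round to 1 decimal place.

42693.9

Population total = Σ Nₕ·x̄ₕ (each stratum's size times its mean).
359·42.7 + 468·45.8 + 199·29.8 = 15329.3 + 21434.4 + 5930.2 = 42693.9.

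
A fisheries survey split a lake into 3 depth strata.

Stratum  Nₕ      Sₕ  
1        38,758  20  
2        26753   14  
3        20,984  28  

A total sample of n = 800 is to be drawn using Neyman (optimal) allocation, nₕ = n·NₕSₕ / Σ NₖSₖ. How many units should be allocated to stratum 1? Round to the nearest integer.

1: NₕSₕ = 38758·20 = 775160
2: NₕSₕ = 26753·14 = 374542
3: NₕSₕ = 20984·28 = 587552
Σ NₕSₕ = 1737254.
n_1 = 800·775160/1737254 = 356.959... → 357.

357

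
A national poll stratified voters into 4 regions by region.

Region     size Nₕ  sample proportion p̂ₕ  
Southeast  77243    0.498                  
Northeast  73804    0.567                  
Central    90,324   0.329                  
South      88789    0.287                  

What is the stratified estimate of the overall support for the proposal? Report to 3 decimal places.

0.410

Wₕ = Nₕ/N with N = 330160: 0.2340, 0.2235, 0.2736, 0.2689.
p̂_st = 0.2340·0.498 + 0.2235·0.567 + 0.2736·0.329 + 0.2689·0.287 ≈ 0.41045... → 0.410.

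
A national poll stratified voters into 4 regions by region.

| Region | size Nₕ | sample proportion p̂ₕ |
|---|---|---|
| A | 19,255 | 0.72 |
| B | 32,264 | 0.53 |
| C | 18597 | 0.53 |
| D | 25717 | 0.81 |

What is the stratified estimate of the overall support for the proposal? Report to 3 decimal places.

0.643

Wₕ = Nₕ/N with N = 95833: 0.2009, 0.3367, 0.1941, 0.2684.
p̂_st = 0.2009·0.72 + 0.3367·0.53 + 0.1941·0.53 + 0.2684·0.81 ≈ 0.64331... → 0.643.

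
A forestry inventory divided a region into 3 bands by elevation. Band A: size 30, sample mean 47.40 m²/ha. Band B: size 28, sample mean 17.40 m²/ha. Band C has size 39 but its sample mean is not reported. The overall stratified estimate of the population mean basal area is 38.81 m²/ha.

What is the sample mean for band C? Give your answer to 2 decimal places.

Σ Nₕx̄ₕ = N·μ, so 39·x̄_C = 97·38.81 − (30·47.40 + 28·17.40).
= 3764.57 − 1909.2 = 1855.37.
x̄_C = 1855.37 / 39 = 47.5736... → 47.57.

47.57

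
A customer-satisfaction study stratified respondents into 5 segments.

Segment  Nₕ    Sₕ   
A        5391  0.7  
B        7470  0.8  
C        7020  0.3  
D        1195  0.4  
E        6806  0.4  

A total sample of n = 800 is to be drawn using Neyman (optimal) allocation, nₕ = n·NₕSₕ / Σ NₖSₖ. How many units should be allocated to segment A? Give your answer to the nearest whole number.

201

Σ NₕSₕ = 5391·0.7 + 7470·0.8 + 7020·0.3 + 1195·0.4 + 6806·0.4 = 15056.1.
Share for A: 3773.7/15056.1 = 0.25064.
n_A = 800 × 0.25064 = 200.514... → 201.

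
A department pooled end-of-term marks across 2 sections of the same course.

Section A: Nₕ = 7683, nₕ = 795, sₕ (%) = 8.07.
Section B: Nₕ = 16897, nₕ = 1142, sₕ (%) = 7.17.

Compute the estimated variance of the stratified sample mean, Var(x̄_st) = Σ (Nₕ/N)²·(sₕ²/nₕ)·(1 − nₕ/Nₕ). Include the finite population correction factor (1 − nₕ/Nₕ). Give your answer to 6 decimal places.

0.027010

N = 24580; Wₕ = Nₕ/N.
section A: (7683/24580)²·8.07²/795·(1 − 795/7683) = 0.007175302
section B: (16897/24580)²·7.17²/1142·(1 − 1142/16897) = 0.019835194
Sum = 0.027010496 → 0.027010.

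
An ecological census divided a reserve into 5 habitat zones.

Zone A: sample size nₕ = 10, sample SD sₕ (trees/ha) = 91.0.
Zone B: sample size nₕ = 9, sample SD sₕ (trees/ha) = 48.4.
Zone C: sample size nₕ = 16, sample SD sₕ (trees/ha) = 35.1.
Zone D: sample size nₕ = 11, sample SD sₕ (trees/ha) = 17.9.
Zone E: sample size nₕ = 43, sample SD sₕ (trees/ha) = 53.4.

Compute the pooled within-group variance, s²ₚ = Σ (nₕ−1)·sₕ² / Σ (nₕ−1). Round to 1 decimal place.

Degrees of freedom: 9 + 8 + 15 + 10 + 42 = 84.
Σ(nₕ−1)sₕ² = 9·8281 + 8·2342.56 + 15·1232.01 + 10·320.41 + 42·2851.56 = 234719.25.
s²ₚ = 234719.25 / 84 = 2794.277... → 2794.3.

2794.3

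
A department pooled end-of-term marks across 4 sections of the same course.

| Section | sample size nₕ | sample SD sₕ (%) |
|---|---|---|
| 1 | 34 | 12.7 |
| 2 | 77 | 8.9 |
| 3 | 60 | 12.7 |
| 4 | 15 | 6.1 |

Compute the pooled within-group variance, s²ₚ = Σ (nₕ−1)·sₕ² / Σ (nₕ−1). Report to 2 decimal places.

117.47

Degrees of freedom: 33 + 76 + 59 + 14 = 182.
Σ(nₕ−1)sₕ² = 33·161.29 + 76·79.21 + 59·161.29 + 14·37.21 = 21379.58.
s²ₚ = 21379.58 / 182 = 117.4702... → 117.47.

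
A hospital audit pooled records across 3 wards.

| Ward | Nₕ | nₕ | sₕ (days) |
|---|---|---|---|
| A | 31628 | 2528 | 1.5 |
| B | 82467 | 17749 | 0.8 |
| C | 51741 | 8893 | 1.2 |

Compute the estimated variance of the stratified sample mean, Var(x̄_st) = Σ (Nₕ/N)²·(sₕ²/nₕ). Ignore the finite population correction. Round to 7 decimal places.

0.0000571

N = 165836. Term for each stratum: Wₕ²sₕ²/nₕ.
Var(x̄_st) = 0.0000323736 + 0.0000089168 + 0.0000157625 = 0.0000570530 → 0.0000571.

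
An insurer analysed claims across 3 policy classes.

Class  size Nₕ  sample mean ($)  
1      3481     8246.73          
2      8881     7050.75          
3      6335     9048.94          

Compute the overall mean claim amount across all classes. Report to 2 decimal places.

x̄_st = (Σ Nₕx̄ₕ) / (Σ Nₕ) = (3481·8246.73 + 8881·7050.75 + 6335·9048.94) / 18697
= 148649612.78 / 18697 = 7950.4526... → 7950.45.

7950.45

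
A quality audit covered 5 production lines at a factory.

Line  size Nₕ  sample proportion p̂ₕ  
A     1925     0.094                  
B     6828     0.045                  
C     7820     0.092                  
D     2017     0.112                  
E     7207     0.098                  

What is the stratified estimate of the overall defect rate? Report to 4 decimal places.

0.0829

Wₕ = Nₕ/N with N = 25797: 0.0746, 0.2647, 0.3031, 0.0782, 0.2794.
p̂_st = 0.0746·0.094 + 0.2647·0.045 + 0.3031·0.092 + 0.0782·0.112 + 0.2794·0.098 ≈ 0.082949... → 0.0829.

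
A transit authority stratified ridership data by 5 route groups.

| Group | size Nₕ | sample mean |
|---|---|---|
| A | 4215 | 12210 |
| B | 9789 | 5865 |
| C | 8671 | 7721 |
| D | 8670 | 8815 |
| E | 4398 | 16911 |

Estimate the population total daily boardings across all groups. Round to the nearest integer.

Population total = Σ Nₕ·x̄ₕ (each stratum's size times its mean).
4215·12210 + 9789·5865 + 8671·7721 + 8670·8815 + 4398·16911 = 51465150 + 57412485 + 66948791 + 76426050 + 74374578 = 326627054.

326627054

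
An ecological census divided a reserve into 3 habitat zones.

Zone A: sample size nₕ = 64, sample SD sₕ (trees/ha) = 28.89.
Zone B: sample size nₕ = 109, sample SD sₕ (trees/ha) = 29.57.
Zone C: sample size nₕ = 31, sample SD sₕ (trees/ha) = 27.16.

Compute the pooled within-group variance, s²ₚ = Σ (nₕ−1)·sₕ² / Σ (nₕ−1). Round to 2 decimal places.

A: (64−1)·28.89² = 63·834.6321 = 52581.8223
B: (109−1)·29.57² = 108·874.3849 = 94433.5692
C: (31−1)·27.16² = 30·737.6656 = 22129.968
Numerator = 169145.3595; denominator = Σ(nₕ−1) = 201.
s²ₚ = 169145.3595/201 = 841.5192... → 841.52.

841.52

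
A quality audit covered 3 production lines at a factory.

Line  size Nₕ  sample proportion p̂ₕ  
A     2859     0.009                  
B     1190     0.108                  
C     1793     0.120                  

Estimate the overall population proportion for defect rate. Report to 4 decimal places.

0.0632

N = 2859 + 1190 + 1793 = 5842.
Overall proportion = Σ (Nₕ/N)·p̂ₕ.
Σ Nₕp̂ₕ = 25.731 + 128.52 + 215.16 = 369.411.
369.411 / 5842 = 0.063234... → 0.0632.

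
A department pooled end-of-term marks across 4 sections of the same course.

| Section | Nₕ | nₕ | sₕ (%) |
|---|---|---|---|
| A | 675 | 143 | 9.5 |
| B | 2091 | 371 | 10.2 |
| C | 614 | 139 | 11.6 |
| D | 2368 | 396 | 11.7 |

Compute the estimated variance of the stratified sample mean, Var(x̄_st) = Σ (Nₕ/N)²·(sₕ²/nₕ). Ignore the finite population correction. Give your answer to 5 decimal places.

N = 5748; Wₕ = Nₕ/N.
section A: (675/5748)²·9.5²/143 = 0.00870332
section B: (2091/5748)²·10.2²/371 = 0.03711086
section C: (614/5748)²·11.6²/139 = 0.01104598
section D: (2368/5748)²·11.7²/396 = 0.05866869
Sum = 0.11552886 → 0.11553.

0.11553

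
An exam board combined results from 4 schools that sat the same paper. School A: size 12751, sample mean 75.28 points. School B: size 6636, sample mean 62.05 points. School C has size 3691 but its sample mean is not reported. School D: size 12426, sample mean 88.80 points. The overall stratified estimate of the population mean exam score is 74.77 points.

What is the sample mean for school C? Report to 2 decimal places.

48.64

N = 12751 + 6636 + 3691 + 12426 = 35504.
Overall total = μ·N = 74.77·35504 = 2654634.08.
Subtract the known strata: 12751·75.28 + 6636·62.05 + 12426·88.80 = 2475087.88.
Remaining total for school C: 2654634.08 − 2475087.88 = 179546.2.
Divide by its size: 179546.2 / 3691 = 48.6443... → 48.64.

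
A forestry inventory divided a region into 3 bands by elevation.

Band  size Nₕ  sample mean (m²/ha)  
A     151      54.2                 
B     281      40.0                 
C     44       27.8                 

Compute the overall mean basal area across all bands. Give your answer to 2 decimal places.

43.38

N = 476; weights Wₕ = Nₕ/N = (0.3172, 0.5903, 0.0924).
x̄_st = Σ Wₕ·x̄ₕ = 0.3172·54.2 + 0.5903·40.0 + 0.0924·27.8 ≈ 43.3769...
→ 43.38.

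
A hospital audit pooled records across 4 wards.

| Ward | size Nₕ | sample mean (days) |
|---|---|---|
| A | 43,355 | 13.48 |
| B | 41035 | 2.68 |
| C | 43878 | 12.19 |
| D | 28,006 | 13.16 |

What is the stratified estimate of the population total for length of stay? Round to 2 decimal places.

1597830.98

A: 43355·13.48 = 584425.4
B: 41035·2.68 = 109973.8
C: 43878·12.19 = 534872.82
D: 28006·13.16 = 368558.96
τ̂ = Σ Nₕx̄ₕ = 1597830.98.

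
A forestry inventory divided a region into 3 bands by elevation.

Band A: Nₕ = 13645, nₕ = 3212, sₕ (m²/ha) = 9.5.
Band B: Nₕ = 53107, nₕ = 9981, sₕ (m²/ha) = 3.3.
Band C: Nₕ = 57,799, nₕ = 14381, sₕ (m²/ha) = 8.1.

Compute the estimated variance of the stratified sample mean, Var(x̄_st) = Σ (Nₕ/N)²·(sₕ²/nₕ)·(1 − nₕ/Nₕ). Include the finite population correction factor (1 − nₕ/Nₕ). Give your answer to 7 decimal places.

0.0011570

N = 124551; Wₕ = Nₕ/N.
band A: (13645/124551)²·9.5²/3212·(1 − 3212/13645) = 0.0002578458
band B: (53107/124551)²·3.3²/9981·(1 − 9981/53107) = 0.0001610832
band C: (57799/124551)²·8.1²/14381·(1 − 14381/57799) = 0.0007380345
Sum = 0.0011569635 → 0.0011570.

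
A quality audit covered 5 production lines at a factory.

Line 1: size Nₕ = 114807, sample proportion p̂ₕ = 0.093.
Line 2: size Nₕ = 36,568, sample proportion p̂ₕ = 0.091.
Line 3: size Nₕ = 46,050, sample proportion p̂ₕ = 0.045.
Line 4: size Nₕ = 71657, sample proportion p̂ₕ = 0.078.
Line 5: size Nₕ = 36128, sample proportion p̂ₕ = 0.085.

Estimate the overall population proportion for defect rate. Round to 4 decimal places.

0.0810

N = 114807 + 36568 + 46050 + 71657 + 36128 = 305210.
Overall proportion = Σ (Nₕ/N)·p̂ₕ.
Σ Nₕp̂ₕ = 10677.051 + 3327.688 + 2072.25 + 5589.246 + 3070.88 = 24737.115.
24737.115 / 305210 = 0.081049... → 0.0810.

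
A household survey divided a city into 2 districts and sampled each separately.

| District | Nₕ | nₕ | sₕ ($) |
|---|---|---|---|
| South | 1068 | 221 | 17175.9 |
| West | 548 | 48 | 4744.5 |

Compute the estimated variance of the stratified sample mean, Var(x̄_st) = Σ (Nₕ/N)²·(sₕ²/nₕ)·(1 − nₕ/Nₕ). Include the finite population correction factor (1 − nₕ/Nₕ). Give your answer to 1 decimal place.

511605.7

N = 1616. Term for each stratum: Wₕ²sₕ²/nₕ·(1−nₕ/Nₕ).
Var(x̄_st) = 462400.9124 + 49204.8049 = 511605.7173 → 511605.7.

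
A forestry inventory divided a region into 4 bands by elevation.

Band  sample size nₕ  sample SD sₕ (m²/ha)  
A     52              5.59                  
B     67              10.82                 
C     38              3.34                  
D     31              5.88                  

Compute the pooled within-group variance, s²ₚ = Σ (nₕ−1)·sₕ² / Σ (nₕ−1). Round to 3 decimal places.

A: (52−1)·5.59² = 51·31.2481 = 1593.6531
B: (67−1)·10.82² = 66·117.0724 = 7726.7784
C: (38−1)·3.34² = 37·11.1556 = 412.7572
D: (31−1)·5.88² = 30·34.5744 = 1037.232
Numerator = 10770.4207; denominator = Σ(nₕ−1) = 184.
s²ₚ = 10770.4207/184 = 58.53490... → 58.535.

58.535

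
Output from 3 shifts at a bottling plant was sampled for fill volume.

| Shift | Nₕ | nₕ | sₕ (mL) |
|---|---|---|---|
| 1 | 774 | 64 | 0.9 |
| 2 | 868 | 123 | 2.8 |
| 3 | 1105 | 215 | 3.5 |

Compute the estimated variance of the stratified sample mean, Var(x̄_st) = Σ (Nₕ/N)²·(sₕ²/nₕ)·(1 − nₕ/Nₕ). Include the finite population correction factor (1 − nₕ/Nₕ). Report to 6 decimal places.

N = 2747; Wₕ = Nₕ/N.
shift 1: (774/2747)²·0.9²/64·(1 − 64/774) = 0.000921695
shift 2: (868/2747)²·2.8²/123·(1 − 123/868) = 0.005462226
shift 3: (1105/2747)²·3.5²/215·(1 − 215/1105) = 0.007425618
Sum = 0.013809538 → 0.013810.

0.013810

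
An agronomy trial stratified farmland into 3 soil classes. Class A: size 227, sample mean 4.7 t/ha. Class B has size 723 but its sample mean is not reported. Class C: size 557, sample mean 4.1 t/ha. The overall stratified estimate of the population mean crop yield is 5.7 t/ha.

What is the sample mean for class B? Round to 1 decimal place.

7.2

N = 227 + 723 + 557 = 1507.
Overall total = μ·N = 5.7·1507 = 8589.9.
Subtract the known strata: 227·4.7 + 557·4.1 = 3350.6.
Remaining total for class B: 8589.9 − 3350.6 = 5239.3.
Divide by its size: 5239.3 / 723 = 7.247... → 7.2.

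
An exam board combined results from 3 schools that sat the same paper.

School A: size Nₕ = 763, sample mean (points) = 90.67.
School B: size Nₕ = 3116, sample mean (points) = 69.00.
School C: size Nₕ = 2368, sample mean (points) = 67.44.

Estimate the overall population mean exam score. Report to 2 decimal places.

71.06

x̄_st = (Σ Nₕx̄ₕ) / (Σ Nₕ) = (763·90.67 + 3116·69.00 + 2368·67.44) / 6247
= 443883.13 / 6247 = 71.0554... → 71.06.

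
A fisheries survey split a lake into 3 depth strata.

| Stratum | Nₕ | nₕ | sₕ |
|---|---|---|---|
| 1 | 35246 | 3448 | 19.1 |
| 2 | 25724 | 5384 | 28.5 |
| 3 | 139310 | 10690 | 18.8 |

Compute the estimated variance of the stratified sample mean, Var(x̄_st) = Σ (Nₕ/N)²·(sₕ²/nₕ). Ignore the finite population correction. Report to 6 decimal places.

0.021762

N = 200280. Term for each stratum: Wₕ²sₕ²/nₕ.
Var(x̄_st) = 0.003276755 + 0.002488780 + 0.015996590 = 0.021762125 → 0.021762.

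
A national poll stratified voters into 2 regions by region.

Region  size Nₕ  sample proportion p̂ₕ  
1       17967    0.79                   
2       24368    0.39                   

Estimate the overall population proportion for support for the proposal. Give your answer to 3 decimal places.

Wₕ = Nₕ/N with N = 42335: 0.4244, 0.5756.
p̂_st = 0.4244·0.79 + 0.5756·0.39 ≈ 0.55976... → 0.560.

0.560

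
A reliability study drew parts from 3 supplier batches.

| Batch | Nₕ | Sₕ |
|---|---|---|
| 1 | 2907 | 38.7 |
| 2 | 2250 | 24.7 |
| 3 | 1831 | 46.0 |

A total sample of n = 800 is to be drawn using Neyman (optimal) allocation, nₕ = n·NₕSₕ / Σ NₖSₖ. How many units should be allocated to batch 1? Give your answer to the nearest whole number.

Σ NₕSₕ = 2907·38.7 + 2250·24.7 + 1831·46.0 = 252301.9.
Share for 1: 112500.9/252301.9 = 0.44590.
n_1 = 800 × 0.44590 = 356.718... → 357.

357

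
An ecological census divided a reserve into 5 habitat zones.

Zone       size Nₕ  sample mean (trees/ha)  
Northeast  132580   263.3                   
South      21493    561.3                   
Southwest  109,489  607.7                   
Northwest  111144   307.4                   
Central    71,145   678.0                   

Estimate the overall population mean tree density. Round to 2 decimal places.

439.41

N = 445851; weights Wₕ = Nₕ/N = (0.2974, 0.0482, 0.2456, 0.2493, 0.1596).
x̄_st = Σ Wₕ·x̄ₕ = 0.2974·263.3 + 0.0482·561.3 + 0.2456·607.7 + 0.2493·307.4 + 0.1596·678.0 ≈ 439.4086...
→ 439.41.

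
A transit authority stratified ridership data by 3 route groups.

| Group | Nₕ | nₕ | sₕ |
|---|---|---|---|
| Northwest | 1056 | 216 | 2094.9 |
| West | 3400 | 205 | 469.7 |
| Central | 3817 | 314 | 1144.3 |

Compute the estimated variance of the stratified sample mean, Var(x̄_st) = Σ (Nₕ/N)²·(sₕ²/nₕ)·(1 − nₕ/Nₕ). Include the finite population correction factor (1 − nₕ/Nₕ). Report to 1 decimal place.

N = 8273. Term for each stratum: Wₕ²sₕ²/nₕ·(1−nₕ/Nₕ).
Var(x̄_st) = 263.3237 + 170.8091 + 814.6788 = 1248.8116 → 1248.8.

1248.8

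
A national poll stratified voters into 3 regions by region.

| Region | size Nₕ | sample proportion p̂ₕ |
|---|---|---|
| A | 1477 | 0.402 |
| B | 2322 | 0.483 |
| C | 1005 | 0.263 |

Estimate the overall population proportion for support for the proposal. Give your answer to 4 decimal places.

Wₕ = Nₕ/N with N = 4804: 0.3075, 0.4833, 0.2092.
p̂_st = 0.3075·0.402 + 0.4833·0.483 + 0.2092·0.263 ≈ 0.412072... → 0.4121.

0.4121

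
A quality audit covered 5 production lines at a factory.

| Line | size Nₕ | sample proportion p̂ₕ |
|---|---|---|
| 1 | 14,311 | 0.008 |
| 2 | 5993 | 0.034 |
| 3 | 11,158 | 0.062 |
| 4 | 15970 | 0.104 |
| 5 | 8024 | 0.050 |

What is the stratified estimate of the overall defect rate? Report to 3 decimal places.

N = 14311 + 5993 + 11158 + 15970 + 8024 = 55456.
Overall proportion = Σ (Nₕ/N)·p̂ₕ.
Σ Nₕp̂ₕ = 114.488 + 203.762 + 691.796 + 1660.88 + 401.2 = 3072.126.
3072.126 / 55456 = 0.05540... → 0.055.

0.055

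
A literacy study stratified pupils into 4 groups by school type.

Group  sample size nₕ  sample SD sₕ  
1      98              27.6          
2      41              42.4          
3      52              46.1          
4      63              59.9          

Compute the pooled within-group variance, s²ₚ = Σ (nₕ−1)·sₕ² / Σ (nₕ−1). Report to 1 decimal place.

Degrees of freedom: 97 + 40 + 51 + 62 = 250.
Σ(nₕ−1)sₕ² = 97·761.76 + 40·1797.76 + 51·2125.21 + 62·3588.01 = 476643.45.
s²ₚ = 476643.45 / 250 = 1906.574... → 1906.6.

1906.6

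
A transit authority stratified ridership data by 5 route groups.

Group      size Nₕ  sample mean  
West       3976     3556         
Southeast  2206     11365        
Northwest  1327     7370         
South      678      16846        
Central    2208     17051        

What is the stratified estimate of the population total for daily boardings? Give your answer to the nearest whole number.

98060032

West: 3976·3556 = 14138656
Southeast: 2206·11365 = 25071190
Northwest: 1327·7370 = 9779990
South: 678·16846 = 11421588
Central: 2208·17051 = 37648608
τ̂ = Σ Nₕx̄ₕ = 98060032.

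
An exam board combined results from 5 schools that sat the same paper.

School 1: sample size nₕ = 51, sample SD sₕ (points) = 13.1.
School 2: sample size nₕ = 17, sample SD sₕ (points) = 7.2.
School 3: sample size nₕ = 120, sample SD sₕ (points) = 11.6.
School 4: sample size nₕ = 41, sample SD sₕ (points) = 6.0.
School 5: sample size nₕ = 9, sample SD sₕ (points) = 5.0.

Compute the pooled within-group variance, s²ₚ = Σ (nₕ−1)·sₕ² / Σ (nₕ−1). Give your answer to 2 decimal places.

116.15

Degrees of freedom: 50 + 16 + 119 + 40 + 8 = 233.
Σ(nₕ−1)sₕ² = 50·171.61 + 16·51.84 + 119·134.56 + 40·36 + 8·25 = 27062.58.
s²ₚ = 27062.58 / 233 = 116.1484... → 116.15.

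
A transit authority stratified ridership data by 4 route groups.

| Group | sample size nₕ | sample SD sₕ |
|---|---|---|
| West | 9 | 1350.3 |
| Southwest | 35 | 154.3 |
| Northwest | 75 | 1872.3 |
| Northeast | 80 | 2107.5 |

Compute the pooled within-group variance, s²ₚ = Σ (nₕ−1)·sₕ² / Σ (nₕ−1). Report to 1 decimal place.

Degrees of freedom: 8 + 34 + 74 + 79 = 195.
Σ(nₕ−1)sₕ² = 8·1823310.09 + 34·23808.49 + 74·3505507.29 + 79·4441556.25 = 625686452.59.
s²ₚ = 625686452.59 / 195 = 3208648.475... → 3208648.5.

3208648.5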